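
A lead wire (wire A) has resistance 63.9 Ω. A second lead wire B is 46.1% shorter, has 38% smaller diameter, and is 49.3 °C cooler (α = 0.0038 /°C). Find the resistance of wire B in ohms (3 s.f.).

R ∝ ρL/d² with ρ ∝ (1+αΔT), so R_B/R_A = (1 − 46.1/100) × (1 − 38/100)⁻² × (1 − 0.0038×49.3)
= 0.539 × 2.602 × 0.8127 = 1.139
R_B = 1.139 × 63.9 = 72.8 Ω

72.8 Ω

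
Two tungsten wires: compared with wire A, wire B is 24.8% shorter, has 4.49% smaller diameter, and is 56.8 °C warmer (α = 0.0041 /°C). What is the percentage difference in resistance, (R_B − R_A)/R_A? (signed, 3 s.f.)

1.63%

R ∝ ρL/d² with ρ ∝ (1+αΔT), so R_B/R_A = (1 − 24.8/100) × (1 − 4.49/100)⁻² × (1 + 0.0041×56.8)
= 0.752 × 1.096 × 1.233 = 1.016
(R_B − R_A)/R_A = 1.016 − 1 = 1.63%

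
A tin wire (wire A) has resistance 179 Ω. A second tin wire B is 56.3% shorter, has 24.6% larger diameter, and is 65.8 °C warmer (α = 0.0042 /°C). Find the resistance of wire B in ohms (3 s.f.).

R ∝ ρL/d² with ρ ∝ (1+αΔT), so R_B/R_A = (1 − 56.3/100) × (1 + 24.6/100)⁻² × (1 + 0.0042×65.8)
= 0.437 × 0.6441 × 1.276 = 0.3593
R_B = 0.3593 × 179 = 64.3 Ω

64.3 Ω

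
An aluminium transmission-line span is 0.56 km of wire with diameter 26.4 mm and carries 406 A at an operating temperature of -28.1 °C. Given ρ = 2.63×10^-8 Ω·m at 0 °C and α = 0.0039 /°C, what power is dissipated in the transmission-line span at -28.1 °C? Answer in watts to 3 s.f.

3950 W

A = π(d/2)² = π(1.3200e-02 m)² = 5.474e-04 m²
R₍0₎ = ρL/A = (2.63×10^-8)(560)/(5.474e-04) = 0.02691 Ω
R₍-28.1₎ = R₍0₎(1 + αΔT) = 0.02691 × (1 + 0.0039×-28.1) = 0.02396 Ω
P = I²R = (406)² × 0.02396 = 3950 W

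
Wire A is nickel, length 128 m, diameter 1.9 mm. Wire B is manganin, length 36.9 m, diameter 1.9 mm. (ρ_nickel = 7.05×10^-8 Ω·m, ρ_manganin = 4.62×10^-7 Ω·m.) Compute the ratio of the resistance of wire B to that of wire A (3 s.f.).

R ∝ ρL/d², so R_B/R_A = (ρ_B/ρ_A) × (L_B/L_A)
= (4.62×10^-7/7.05×10^-8) × (36.9/128) = 1.89

1.89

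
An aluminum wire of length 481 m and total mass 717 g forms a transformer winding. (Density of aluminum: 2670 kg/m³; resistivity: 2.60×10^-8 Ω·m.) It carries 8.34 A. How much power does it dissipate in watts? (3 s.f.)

1560 W

A = m/(density·L) = 0.717/(2670×481) = 5.5829e-07 m²
R = ρL/A = (2.60×10^-8)(481)/(5.5829e-07) = 22.4 Ω
P = I²R = (8.34)² × 22.4 = 1560 W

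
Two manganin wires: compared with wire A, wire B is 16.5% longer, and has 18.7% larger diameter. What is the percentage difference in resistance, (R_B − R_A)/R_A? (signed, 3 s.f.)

R ∝ L/d², so R_B/R_A = (1 + 16.5/100) × (1 + 18.7/100)⁻²
= 1.165 × 0.7097 = 0.8268
(R_B − R_A)/R_A = 0.8268 − 1 = -17.3%

-17.3%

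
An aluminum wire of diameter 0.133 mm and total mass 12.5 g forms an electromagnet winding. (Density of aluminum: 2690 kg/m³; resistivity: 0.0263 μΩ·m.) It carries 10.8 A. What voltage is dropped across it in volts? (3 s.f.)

ρ = 0.0263 μΩ·m = 2.63×10^-8 Ω·m
A = π(d/2)² = π(6.6500e-05 m)² = 1.3893e-08 m²
L = m/(density·A) = 0.0125/(2690×1.3893e-08) = 334.5 m
R = ρL/A = (2.63×10^-8)(334.5)/(1.3893e-08) = 633.2 Ω
V = IR = 10.8 × 633.2 = 6840 V

6840 V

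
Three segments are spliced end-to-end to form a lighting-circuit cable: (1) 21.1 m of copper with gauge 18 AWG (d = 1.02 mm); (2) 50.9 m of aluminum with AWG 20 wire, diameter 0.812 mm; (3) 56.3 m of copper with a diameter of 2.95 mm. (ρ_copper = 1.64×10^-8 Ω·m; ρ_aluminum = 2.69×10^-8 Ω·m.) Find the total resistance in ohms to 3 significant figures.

3.20 Ω

Seg 1: A = π(1.02/2 mm)² = π(5.1000e-04 m)² = 8.171e-07 m²
R_1 = (1.64×10^-8)(21.1)/(8.171e-07) = 0.4235 Ω
Seg 2: A = π(0.812/2 mm)² = π(4.0600e-04 m)² = 5.178e-07 m²
R_2 = (2.69×10^-8)(50.9)/(5.178e-07) = 2.644 Ω
Seg 3: A = π(d/2)² = π(1.4750e-03 m)² = 6.835e-06 m²
R_3 = (1.64×10^-8)(56.3)/(6.835e-06) = 0.1351 Ω
R_total = R_1 + R_2 + R_3 = 3.20 Ω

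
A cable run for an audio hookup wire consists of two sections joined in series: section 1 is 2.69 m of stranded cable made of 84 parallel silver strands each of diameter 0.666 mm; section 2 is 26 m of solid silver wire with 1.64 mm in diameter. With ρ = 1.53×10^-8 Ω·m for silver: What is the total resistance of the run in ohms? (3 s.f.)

Section 1: A_strand = π(3.3300e-04)² = 3.484e-07 m²; R₁ = ρL/(N·A_s) = (1.53×10^-8)(2.69)/(84×3.484e-07) = 0.001406 Ω
Section 2: A = π(d/2)² = π(8.2000e-04 m)² = 2.112e-06 m²
R₂ = (1.53×10^-8)(26)/(2.112e-06) = 0.1883 Ω
R = R₁ + R₂ = 0.190 Ω

0.190 Ω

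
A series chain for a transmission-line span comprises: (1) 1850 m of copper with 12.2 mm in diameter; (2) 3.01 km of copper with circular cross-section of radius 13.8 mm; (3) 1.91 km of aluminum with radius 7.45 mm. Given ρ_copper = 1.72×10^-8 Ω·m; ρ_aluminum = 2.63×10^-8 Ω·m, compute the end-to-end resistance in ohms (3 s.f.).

0.647 Ω

Seg 1: A = π(d/2)² = π(6.1000e-03 m)² = 1.169e-04 m²
R_1 = (1.72×10^-8)(1850)/(1.169e-04) = 0.2722 Ω
Seg 2: A = πr² = π(1.3800e-02 m)² = 5.983e-04 m²
R_2 = (1.72×10^-8)(3010)/(5.983e-04) = 0.08653 Ω
Seg 3: A = πr² = π(7.4500e-03 m)² = 1.744e-04 m²
R_3 = (2.63×10^-8)(1910)/(1.744e-04) = 0.2881 Ω
R_total = R_1 + R_2 + R_3 = 0.647 Ω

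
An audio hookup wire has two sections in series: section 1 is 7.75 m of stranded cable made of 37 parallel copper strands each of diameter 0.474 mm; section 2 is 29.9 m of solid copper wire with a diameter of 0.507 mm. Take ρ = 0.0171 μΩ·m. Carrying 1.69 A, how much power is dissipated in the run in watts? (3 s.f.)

ρ = 0.0171 μΩ·m = 1.71×10^-8 Ω·m
Section 1: A_strand = π(2.3700e-04)² = 1.765e-07 m²; R₁ = ρL/(N·A_s) = (1.71×10^-8)(7.75)/(37×1.765e-07) = 0.0203 Ω
Section 2: A = π(d/2)² = π(2.5350e-04 m)² = 2.019e-07 m²
R₂ = (1.71×10^-8)(29.9)/(2.019e-07) = 2.533 Ω
R = R₁ + R₂ = 2.553 Ω
P = I²R = (1.69)² × 2.553 = 7.29 W

7.29 W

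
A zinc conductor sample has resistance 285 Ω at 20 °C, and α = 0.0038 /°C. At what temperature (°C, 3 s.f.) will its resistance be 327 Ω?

58.8 °C

R = R₀(1 + α(T − T₀)) ⇒ T = T₀ + (R/R₀ − 1)/α
T = 20 + (327/285 − 1)/0.0038 = 20 + (0.1474)/0.0038 = 58.8 °C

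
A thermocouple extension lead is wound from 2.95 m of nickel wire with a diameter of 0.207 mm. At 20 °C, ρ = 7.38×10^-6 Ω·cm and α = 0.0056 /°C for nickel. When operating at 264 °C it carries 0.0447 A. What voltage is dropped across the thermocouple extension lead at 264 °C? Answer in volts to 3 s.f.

0.684 V

ρ = 7.38×10^-6 Ω·cm = 7.38×10^-8 Ω·m
A = π(d/2)² = π(1.0350e-04 m)² = 3.365e-08 m²
R₍20₎ = ρL/A = (7.38×10^-8)(2.95)/(3.365e-08) = 6.469 Ω
R₍264₎ = R₍20₎(1 + αΔT) = 6.469 × (1 + 0.0056×244) = 15.31 Ω
V = IR = 0.0447 × 15.31 = 0.684 V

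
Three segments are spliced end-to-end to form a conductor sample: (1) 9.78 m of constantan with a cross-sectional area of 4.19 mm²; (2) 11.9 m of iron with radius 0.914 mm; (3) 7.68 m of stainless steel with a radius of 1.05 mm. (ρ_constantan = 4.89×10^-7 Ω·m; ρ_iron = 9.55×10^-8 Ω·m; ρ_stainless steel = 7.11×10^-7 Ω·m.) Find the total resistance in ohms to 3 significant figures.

3.15 Ω

Seg 1: A = 4.19 mm² = 4.190e-06 m²
R_1 = (4.89×10^-7)(9.78)/(4.190e-06) = 1.141 Ω
Seg 2: A = πr² = π(9.1400e-04 m)² = 2.624e-06 m²
R_2 = (9.55×10^-8)(11.9)/(2.624e-06) = 0.433 Ω
Seg 3: A = πr² = π(1.0500e-03 m)² = 3.464e-06 m²
R_3 = (7.11×10^-7)(7.68)/(3.464e-06) = 1.577 Ω
R_total = R_1 + R_2 + R_3 = 3.15 Ω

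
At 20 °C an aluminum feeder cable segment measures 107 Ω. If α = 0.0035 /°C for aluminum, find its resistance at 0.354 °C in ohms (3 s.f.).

99.6 Ω

ΔT = 0.354 − 20 = -19.6 °C
R = R₀(1 + αΔT) = 107 × (1 + 0.0035×-19.6) = 107 × 0.9312 = 99.6 Ω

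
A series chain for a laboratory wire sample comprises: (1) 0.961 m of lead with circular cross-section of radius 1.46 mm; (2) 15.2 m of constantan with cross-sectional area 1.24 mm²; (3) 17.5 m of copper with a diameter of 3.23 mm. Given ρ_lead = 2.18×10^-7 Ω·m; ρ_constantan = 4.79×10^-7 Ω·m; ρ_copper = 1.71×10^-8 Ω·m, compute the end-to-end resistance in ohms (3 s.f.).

5.94 Ω

Seg 1: A = πr² = π(1.4600e-03 m)² = 6.697e-06 m²
R_1 = (2.18×10^-7)(0.961)/(6.697e-06) = 0.03128 Ω
Seg 2: A = 1.24 mm² = 1.240e-06 m²
R_2 = (4.79×10^-7)(15.2)/(1.240e-06) = 5.872 Ω
Seg 3: A = π(d/2)² = π(1.6150e-03 m)² = 8.194e-06 m²
R_3 = (1.71×10^-8)(17.5)/(8.194e-06) = 0.03652 Ω
R_total = R_1 + R_2 + R_3 = 5.94 Ω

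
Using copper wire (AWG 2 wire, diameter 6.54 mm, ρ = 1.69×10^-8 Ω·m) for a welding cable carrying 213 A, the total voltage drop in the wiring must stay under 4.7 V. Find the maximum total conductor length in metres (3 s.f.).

A = π(6.54/2 mm)² = π(3.2700e-03 m)² = 3.359e-05 m²
L_max = V_max·A/(1·ρI) = (4.7)(3.359e-05)/(1.69×10^-8×213) = 43.9 m

43.9 m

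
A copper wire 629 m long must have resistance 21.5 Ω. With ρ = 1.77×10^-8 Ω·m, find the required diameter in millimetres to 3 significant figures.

A = ρL/R = (1.77×10^-8)(629)/(21.5) = 5.178e-07 m²
d = 2√(A/π) = 8.120e-04 m = 0.812 mm

0.812 mm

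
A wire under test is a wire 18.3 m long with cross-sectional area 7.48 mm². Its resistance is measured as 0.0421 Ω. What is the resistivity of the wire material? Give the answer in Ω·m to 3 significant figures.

1.72×10^-8 Ω·m

A = 7.48 mm² = 7.480e-06 m²
ρ = RA/L = (0.0421)(7.480e-06)/(18.3) = 1.72×10^-8 Ω·m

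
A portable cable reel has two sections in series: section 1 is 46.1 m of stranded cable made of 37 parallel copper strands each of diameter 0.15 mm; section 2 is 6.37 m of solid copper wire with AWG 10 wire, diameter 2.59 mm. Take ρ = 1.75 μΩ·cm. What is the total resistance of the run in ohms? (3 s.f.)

ρ = 1.75 μΩ·cm = 1.75×10^-8 Ω·m
Section 1: A_strand = π(7.5000e-05)² = 1.767e-08 m²; R₁ = ρL/(N·A_s) = (1.75×10^-8)(46.1)/(37×1.767e-08) = 1.234 Ω
Section 2: A = π(2.59/2 mm)² = π(1.2950e-03 m)² = 5.269e-06 m²
R₂ = (1.75×10^-8)(6.37)/(5.269e-06) = 0.02116 Ω
R = R₁ + R₂ = 1.26 Ω

1.26 Ω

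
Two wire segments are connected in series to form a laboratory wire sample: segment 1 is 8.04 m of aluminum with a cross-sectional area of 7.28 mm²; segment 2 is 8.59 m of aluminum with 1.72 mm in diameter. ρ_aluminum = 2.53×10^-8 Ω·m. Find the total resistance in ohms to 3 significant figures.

Segment 1: A = 7.28 mm² = 7.280e-06 m²
R₁ = ρL/A = (2.53×10^-8)(8.04)/(7.280e-06) = 0.02794 Ω
Segment 2: A = π(d/2)² = π(8.6000e-04 m)² = 2.324e-06 m²
R₂ = (2.53×10^-8)(8.59)/(2.324e-06) = 0.09353 Ω
R = R₁ + R₂ = 0.121 Ω

0.121 Ω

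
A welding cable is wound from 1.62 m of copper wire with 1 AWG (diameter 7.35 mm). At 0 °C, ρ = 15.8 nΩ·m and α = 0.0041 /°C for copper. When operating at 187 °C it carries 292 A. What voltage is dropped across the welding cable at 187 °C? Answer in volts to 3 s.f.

0.311 V

ρ = 15.8 nΩ·m = 1.58×10^-8 Ω·m
A = π(7.35/2 mm)² = π(3.6750e-03 m)² = 4.243e-05 m²
R₍0₎ = ρL/A = (1.58×10^-8)(1.62)/(4.243e-05) = 6.033×10^-4 Ω
R₍187₎ = R₍0₎(1 + αΔT) = 6.033×10^-4 × (1 + 0.0041×187) = 0.001066 Ω
V = IR = 292 × 0.001066 = 0.311 V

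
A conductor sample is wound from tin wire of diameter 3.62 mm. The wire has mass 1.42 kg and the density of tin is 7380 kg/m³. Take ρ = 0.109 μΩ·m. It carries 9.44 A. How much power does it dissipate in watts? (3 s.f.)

ρ = 0.109 μΩ·m = 1.09×10^-7 Ω·m
A = π(d/2)² = π(1.8100e-03 m)² = 1.0292e-05 m²
L = m/(density·A) = 1.42/(7380×1.0292e-05) = 18.69 m
R = ρL/A = (1.09×10^-7)(18.69)/(1.0292e-05) = 0.198 Ω
P = I²R = (9.44)² × 0.198 = 17.6 W

17.6 W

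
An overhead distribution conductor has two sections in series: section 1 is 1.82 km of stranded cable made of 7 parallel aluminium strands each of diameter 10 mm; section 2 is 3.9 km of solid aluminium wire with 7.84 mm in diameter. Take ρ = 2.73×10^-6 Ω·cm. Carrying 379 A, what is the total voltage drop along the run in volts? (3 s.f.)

ρ = 2.73×10^-6 Ω·cm = 2.73×10^-8 Ω·m
Section 1: A_strand = π(5.0000e-03)² = 7.854e-05 m²; R₁ = ρL/(N·A_s) = (2.73×10^-8)(1820)/(7×7.854e-05) = 0.09037 Ω
Section 2: A = π(d/2)² = π(3.9200e-03 m)² = 4.827e-05 m²
R₂ = (2.73×10^-8)(3900)/(4.827e-05) = 2.205 Ω
R = R₁ + R₂ = 2.296 Ω
V = IR = 379 × 2.296 = 870 V

870 V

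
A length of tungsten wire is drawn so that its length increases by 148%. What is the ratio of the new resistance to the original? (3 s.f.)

6.15

k = 1 + 148/100 = 2.48; volume constant ⇒ A' = A/k, so R' = k²R.
Factor = 6.15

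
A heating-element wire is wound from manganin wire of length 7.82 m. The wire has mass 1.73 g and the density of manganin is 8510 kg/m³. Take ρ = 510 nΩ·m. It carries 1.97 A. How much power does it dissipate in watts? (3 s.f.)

595 W

ρ = 510 nΩ·m = 5.10×10^-7 Ω·m
A = m/(density·L) = 0.00173/(8510×7.82) = 2.5996e-08 m²
R = ρL/A = (5.10×10^-7)(7.82)/(2.5996e-08) = 153.4 Ω
P = I²R = (1.97)² × 153.4 = 595 W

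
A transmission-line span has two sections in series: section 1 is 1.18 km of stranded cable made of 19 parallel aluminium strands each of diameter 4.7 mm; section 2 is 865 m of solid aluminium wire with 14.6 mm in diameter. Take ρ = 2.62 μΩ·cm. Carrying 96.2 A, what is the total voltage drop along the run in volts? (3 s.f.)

22.0 V

ρ = 2.62 μΩ·cm = 2.62×10^-8 Ω·m
Section 1: A_strand = π(2.3500e-03)² = 1.735e-05 m²; R₁ = ρL/(N·A_s) = (2.62×10^-8)(1180)/(19×1.735e-05) = 0.09379 Ω
Section 2: A = π(d/2)² = π(7.3000e-03 m)² = 1.674e-04 m²
R₂ = (2.62×10^-8)(865)/(1.674e-04) = 0.1354 Ω
R = R₁ + R₂ = 0.2292 Ω
V = IR = 96.2 × 0.2292 = 22.0 V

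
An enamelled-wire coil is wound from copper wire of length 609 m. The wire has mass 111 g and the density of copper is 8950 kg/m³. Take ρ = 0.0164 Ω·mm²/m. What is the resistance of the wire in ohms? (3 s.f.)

490 Ω

ρ = 0.0164 Ω·mm²/m = 1.64×10^-8 Ω·m
A = m/(density·L) = 0.111/(8950×609) = 2.0365e-08 m²
R = ρL/A = (1.64×10^-8)(609)/(2.0365e-08) = 490 Ω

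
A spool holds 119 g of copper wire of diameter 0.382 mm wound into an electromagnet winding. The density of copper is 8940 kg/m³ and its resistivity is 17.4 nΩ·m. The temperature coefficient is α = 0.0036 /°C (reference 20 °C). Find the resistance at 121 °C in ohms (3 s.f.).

24.0 Ω

ρ = 17.4 nΩ·m = 1.74×10^-8 Ω·m
A = π(d/2)² = π(1.9100e-04 m)² = 1.1461e-07 m²
L = m/(density·A) = 0.119/(8940×1.1461e-07) = 116.1 m
R = ρL/A = (1.74×10^-8)(116.1)/(1.1461e-07) = 17.63 Ω
R(121 °C) = 17.63 × (1 + 0.0036×101) = 24.0 Ω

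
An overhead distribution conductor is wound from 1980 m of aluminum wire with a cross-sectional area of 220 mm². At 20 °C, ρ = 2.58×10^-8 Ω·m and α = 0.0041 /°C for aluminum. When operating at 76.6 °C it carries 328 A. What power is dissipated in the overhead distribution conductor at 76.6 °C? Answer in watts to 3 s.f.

A = 220 mm² = 2.200e-04 m²
R₍20₎ = ρL/A = (2.58×10^-8)(1980)/(2.200e-04) = 0.2322 Ω
R₍76.6₎ = R₍20₎(1 + αΔT) = 0.2322 × (1 + 0.0041×56.6) = 0.2861 Ω
P = I²R = (328)² × 0.2861 = 30800 W

30800 W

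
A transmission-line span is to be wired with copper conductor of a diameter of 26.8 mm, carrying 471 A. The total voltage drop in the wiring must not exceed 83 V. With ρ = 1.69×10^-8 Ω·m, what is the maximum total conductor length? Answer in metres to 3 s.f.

A = π(d/2)² = π(1.3400e-02 m)² = 5.641e-04 m²
L_max = V_max·A/(1·ρI) = (83)(5.641e-04)/(1.69×10^-8×471) = 5880 m

5880 m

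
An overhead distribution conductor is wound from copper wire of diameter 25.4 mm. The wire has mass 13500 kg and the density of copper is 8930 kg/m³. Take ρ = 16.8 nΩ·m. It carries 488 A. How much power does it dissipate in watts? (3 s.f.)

ρ = 16.8 nΩ·m = 1.68×10^-8 Ω·m
A = π(d/2)² = π(1.2700e-02 m)² = 5.0671e-04 m²
L = m/(density·A) = 13500/(8930×5.0671e-04) = 2983 m
R = ρL/A = (1.68×10^-8)(2983)/(5.0671e-04) = 0.09892 Ω
P = I²R = (488)² × 0.09892 = 23600 W

23600 W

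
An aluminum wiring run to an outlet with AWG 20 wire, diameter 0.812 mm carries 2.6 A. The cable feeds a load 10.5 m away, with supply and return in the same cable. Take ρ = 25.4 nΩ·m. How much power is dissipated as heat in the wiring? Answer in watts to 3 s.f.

6.96 W

ρ = 25.4 nΩ·m = 2.54×10^-8 Ω·m
A = π(0.812/2 mm)² = π(4.0600e-04 m)² = 5.178e-07 m²
Total conductor length (both ways) L = 2 × 10.5 = 21 m
R = ρL/A = (2.54×10^-8)(21)/(5.178e-07) = 1.03 Ω
P = I²R = (2.6)² × 1.03 = 6.96 W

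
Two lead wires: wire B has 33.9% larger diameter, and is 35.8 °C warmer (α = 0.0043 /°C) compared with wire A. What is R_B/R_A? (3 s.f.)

0.644

R ∝ ρL/d² with ρ ∝ (1+αΔT), so R_B/R_A = (1 + 33.9/100)⁻² × (1 + 0.0043×35.8)
= 0.5577 × 1.154 = 0.644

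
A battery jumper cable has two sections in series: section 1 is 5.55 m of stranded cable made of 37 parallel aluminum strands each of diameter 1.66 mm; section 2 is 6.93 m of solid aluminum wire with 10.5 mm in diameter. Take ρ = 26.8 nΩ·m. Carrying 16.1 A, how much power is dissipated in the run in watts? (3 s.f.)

ρ = 26.8 nΩ·m = 2.68×10^-8 Ω·m
Section 1: A_strand = π(8.3000e-04)² = 2.164e-06 m²; R₁ = ρL/(N·A_s) = (2.68×10^-8)(5.55)/(37×2.164e-06) = 0.001857 Ω
Section 2: A = π(d/2)² = π(5.2500e-03 m)² = 8.659e-05 m²
R₂ = (2.68×10^-8)(6.93)/(8.659e-05) = 0.002145 Ω
R = R₁ + R₂ = 0.004002 Ω
P = I²R = (16.1)² × 0.004002 = 1.04 W

1.04 W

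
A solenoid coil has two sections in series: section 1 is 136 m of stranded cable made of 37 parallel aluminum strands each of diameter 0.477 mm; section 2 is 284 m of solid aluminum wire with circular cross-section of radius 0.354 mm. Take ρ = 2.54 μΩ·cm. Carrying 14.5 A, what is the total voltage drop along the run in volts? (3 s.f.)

ρ = 2.54 μΩ·cm = 2.54×10^-8 Ω·m
Section 1: A_strand = π(2.3850e-04)² = 1.787e-07 m²; R₁ = ρL/(N·A_s) = (2.54×10^-8)(136)/(37×1.787e-07) = 0.5224 Ω
Section 2: A = πr² = π(3.5400e-04 m)² = 3.937e-07 m²
R₂ = (2.54×10^-8)(284)/(3.937e-07) = 18.32 Ω
R = R₁ + R₂ = 18.85 Ω
V = IR = 14.5 × 18.85 = 273 V

273 V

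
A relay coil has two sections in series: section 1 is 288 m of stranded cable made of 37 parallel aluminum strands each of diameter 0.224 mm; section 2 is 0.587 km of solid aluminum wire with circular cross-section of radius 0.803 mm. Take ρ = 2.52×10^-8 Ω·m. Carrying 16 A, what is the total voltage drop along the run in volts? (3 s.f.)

196 V

Section 1: A_strand = π(1.1200e-04)² = 3.941e-08 m²; R₁ = ρL/(N·A_s) = (2.52×10^-8)(288)/(37×3.941e-08) = 4.977 Ω
Section 2: A = πr² = π(8.0300e-04 m)² = 2.026e-06 m²
R₂ = (2.52×10^-8)(587)/(2.026e-06) = 7.302 Ω
R = R₁ + R₂ = 12.28 Ω
V = IR = 16 × 12.28 = 196 V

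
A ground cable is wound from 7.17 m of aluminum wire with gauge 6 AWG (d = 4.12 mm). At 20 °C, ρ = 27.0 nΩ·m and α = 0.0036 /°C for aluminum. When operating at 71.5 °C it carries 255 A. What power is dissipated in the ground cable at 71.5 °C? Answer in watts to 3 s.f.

ρ = 27.0 nΩ·m = 2.70×10^-8 Ω·m
A = π(4.12/2 mm)² = π(2.0600e-03 m)² = 1.333e-05 m²
R₍20₎ = ρL/A = (2.70×10^-8)(7.17)/(1.333e-05) = 0.01452 Ω
R₍71.5₎ = R₍20₎(1 + αΔT) = 0.01452 × (1 + 0.0036×51.5) = 0.01721 Ω
P = I²R = (255)² × 0.01721 = 1120 W

1120 W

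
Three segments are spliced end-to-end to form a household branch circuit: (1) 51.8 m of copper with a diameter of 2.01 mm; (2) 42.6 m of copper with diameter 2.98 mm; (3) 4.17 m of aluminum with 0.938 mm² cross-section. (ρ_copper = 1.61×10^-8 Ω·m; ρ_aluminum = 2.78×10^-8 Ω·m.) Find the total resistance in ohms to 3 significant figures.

0.485 Ω

Seg 1: A = π(d/2)² = π(1.0050e-03 m)² = 3.173e-06 m²
R_1 = (1.61×10^-8)(51.8)/(3.173e-06) = 0.2628 Ω
Seg 2: A = π(d/2)² = π(1.4900e-03 m)² = 6.975e-06 m²
R_2 = (1.61×10^-8)(42.6)/(6.975e-06) = 0.09834 Ω
Seg 3: A = 0.938 mm² = 9.380e-07 m²
R_3 = (2.78×10^-8)(4.17)/(9.380e-07) = 0.1236 Ω
R_total = R_1 + R_2 + R_3 = 0.485 Ω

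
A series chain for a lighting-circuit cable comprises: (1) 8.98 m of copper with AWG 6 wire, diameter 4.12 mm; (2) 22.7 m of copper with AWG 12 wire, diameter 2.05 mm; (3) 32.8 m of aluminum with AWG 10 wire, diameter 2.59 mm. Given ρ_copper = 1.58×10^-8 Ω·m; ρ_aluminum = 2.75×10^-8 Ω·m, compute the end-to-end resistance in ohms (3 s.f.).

Seg 1: A = π(4.12/2 mm)² = π(2.0600e-03 m)² = 1.333e-05 m²
R_1 = (1.58×10^-8)(8.98)/(1.333e-05) = 0.01064 Ω
Seg 2: A = π(2.05/2 mm)² = π(1.0250e-03 m)² = 3.301e-06 m²
R_2 = (1.58×10^-8)(22.7)/(3.301e-06) = 0.1087 Ω
Seg 3: A = π(2.59/2 mm)² = π(1.2950e-03 m)² = 5.269e-06 m²
R_3 = (2.75×10^-8)(32.8)/(5.269e-06) = 0.1712 Ω
R_total = R_1 + R_2 + R_3 = 0.291 Ω

0.291 Ω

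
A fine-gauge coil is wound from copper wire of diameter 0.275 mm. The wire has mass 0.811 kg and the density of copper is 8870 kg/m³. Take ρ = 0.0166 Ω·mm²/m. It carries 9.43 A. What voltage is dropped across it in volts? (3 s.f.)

ρ = 0.0166 Ω·mm²/m = 1.66×10^-8 Ω·m
A = π(d/2)² = π(1.3750e-04 m)² = 5.9396e-08 m²
L = m/(density·A) = 0.811/(8870×5.9396e-08) = 1539 m
R = ρL/A = (1.66×10^-8)(1539)/(5.9396e-08) = 430.2 Ω
V = IR = 9.43 × 430.2 = 4060 V

4060 V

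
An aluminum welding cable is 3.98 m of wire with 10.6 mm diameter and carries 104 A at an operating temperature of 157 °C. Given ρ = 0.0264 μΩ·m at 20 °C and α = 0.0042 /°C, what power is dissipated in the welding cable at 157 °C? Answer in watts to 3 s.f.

20.3 W

ρ = 0.0264 μΩ·m = 2.64×10^-8 Ω·m
A = π(d/2)² = π(5.3000e-03 m)² = 8.825e-05 m²
R₍20₎ = ρL/A = (2.64×10^-8)(3.98)/(8.825e-05) = 0.001191 Ω
R₍157₎ = R₍20₎(1 + αΔT) = 0.001191 × (1 + 0.0042×137) = 0.001876 Ω
P = I²R = (104)² × 0.001876 = 20.3 W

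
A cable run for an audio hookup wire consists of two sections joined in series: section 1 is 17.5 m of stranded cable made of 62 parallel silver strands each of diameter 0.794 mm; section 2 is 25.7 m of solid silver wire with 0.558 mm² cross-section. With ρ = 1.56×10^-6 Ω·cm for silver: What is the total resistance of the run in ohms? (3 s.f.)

ρ = 1.56×10^-6 Ω·cm = 1.56×10^-8 Ω·m
Section 1: A_strand = π(3.9700e-04)² = 4.951e-07 m²; R₁ = ρL/(N·A_s) = (1.56×10^-8)(17.5)/(62×4.951e-07) = 0.008893 Ω
Section 2: A = 0.558 mm² = 5.580e-07 m²
R₂ = (1.56×10^-8)(25.7)/(5.580e-07) = 0.7185 Ω
R = R₁ + R₂ = 0.727 Ω

0.727 Ω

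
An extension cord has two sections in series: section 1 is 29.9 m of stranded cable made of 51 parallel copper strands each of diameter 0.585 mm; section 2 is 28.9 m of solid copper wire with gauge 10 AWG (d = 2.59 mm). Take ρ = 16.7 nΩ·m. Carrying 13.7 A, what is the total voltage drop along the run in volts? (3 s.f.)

1.75 V

ρ = 16.7 nΩ·m = 1.67×10^-8 Ω·m
Section 1: A_strand = π(2.9250e-04)² = 2.688e-07 m²; R₁ = ρL/(N·A_s) = (1.67×10^-8)(29.9)/(51×2.688e-07) = 0.03643 Ω
Section 2: A = π(2.59/2 mm)² = π(1.2950e-03 m)² = 5.269e-06 m²
R₂ = (1.67×10^-8)(28.9)/(5.269e-06) = 0.09161 Ω
R = R₁ + R₂ = 0.128 Ω
V = IR = 13.7 × 0.128 = 1.75 V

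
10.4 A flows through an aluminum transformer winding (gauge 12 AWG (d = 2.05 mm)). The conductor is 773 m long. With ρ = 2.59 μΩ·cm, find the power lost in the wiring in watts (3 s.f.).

ρ = 2.59 μΩ·cm = 2.59×10^-8 Ω·m
A = π(2.05/2 mm)² = π(1.0250e-03 m)² = 3.301e-06 m²
R = ρL/A = (2.59×10^-8)(773)/(3.301e-06) = 6.066 Ω
P = I²R = (10.4)² × 6.066 = 656 W

656 W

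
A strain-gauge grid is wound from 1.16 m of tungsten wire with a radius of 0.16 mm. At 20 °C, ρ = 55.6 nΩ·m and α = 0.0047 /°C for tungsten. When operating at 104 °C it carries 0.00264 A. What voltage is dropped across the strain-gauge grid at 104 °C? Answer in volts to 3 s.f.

ρ = 55.6 nΩ·m = 5.56×10^-8 Ω·m
A = πr² = π(1.6000e-04 m)² = 8.042e-08 m²
R₍20₎ = ρL/A = (5.56×10^-8)(1.16)/(8.042e-08) = 0.8019 Ω
R₍104₎ = R₍20₎(1 + αΔT) = 0.8019 × (1 + 0.0047×84) = 1.119 Ω
V = IR = 0.00264 × 1.119 = 0.00295 V

0.00295 V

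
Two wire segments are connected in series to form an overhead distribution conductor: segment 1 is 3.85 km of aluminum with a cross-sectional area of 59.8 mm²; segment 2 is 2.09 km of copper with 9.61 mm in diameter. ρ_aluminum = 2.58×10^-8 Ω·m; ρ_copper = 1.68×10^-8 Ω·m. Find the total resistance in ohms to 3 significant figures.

2.15 Ω

Segment 1: A = 59.8 mm² = 5.980e-05 m²
R₁ = ρL/A = (2.58×10^-8)(3850)/(5.980e-05) = 1.661 Ω
Segment 2: A = π(d/2)² = π(4.8050e-03 m)² = 7.253e-05 m²
R₂ = (1.68×10^-8)(2090)/(7.253e-05) = 0.4841 Ω
R = R₁ + R₂ = 2.15 Ω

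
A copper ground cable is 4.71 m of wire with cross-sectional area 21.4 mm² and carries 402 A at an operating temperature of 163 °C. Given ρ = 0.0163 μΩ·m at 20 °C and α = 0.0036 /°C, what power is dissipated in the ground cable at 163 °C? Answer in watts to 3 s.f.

ρ = 0.0163 μΩ·m = 1.63×10^-8 Ω·m
A = 21.4 mm² = 2.140e-05 m²
R₍20₎ = ρL/A = (1.63×10^-8)(4.71)/(2.140e-05) = 0.003588 Ω
R₍163₎ = R₍20₎(1 + αΔT) = 0.003588 × (1 + 0.0036×143) = 0.005434 Ω
P = I²R = (402)² × 0.005434 = 878 W

878 W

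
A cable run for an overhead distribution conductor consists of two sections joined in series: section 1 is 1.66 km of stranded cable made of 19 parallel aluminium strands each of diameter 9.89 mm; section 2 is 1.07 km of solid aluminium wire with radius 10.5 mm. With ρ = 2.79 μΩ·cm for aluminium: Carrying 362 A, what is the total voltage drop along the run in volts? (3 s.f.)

ρ = 2.79 μΩ·cm = 2.79×10^-8 Ω·m
Section 1: A_strand = π(4.9450e-03)² = 7.682e-05 m²; R₁ = ρL/(N·A_s) = (2.79×10^-8)(1660)/(19×7.682e-05) = 0.03173 Ω
Section 2: A = πr² = π(1.0500e-02 m)² = 3.464e-04 m²
R₂ = (2.79×10^-8)(1070)/(3.464e-04) = 0.08619 Ω
R = R₁ + R₂ = 0.1179 Ω
V = IR = 362 × 0.1179 = 42.7 V

42.7 V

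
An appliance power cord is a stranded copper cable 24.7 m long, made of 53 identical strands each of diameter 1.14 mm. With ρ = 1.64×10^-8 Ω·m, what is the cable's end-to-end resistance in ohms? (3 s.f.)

A_strand = π(5.7000e-04 m)² = 1.021e-06 m²
R_strand = ρL/A = (1.64×10^-8)(24.7)/(1.021e-06) = 0.3969 Ω
R_total = R_strand/N = 0.3969/53 = 0.00749 Ω

0.00749 Ω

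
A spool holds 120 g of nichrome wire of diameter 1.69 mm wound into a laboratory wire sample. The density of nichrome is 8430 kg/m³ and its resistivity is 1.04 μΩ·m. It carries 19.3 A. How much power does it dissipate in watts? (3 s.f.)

1100 W

ρ = 1.04 μΩ·m = 1.04×10^-6 Ω·m
A = π(d/2)² = π(8.4500e-04 m)² = 2.2432e-06 m²
L = m/(density·A) = 0.12/(8430×2.2432e-06) = 6.346 m
R = ρL/A = (1.04×10^-6)(6.346)/(2.2432e-06) = 2.942 Ω
P = I²R = (19.3)² × 2.942 = 1100 W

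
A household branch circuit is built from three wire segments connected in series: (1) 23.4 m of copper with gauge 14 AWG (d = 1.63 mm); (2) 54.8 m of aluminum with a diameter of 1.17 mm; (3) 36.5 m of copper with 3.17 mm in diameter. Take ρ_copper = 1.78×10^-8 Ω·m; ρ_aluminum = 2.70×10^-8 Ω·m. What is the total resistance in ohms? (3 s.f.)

1.66 Ω

Seg 1: A = π(1.63/2 mm)² = π(8.1500e-04 m)² = 2.087e-06 m²
R_1 = (1.78×10^-8)(23.4)/(2.087e-06) = 0.1996 Ω
Seg 2: A = π(d/2)² = π(5.8500e-04 m)² = 1.075e-06 m²
R_2 = (2.70×10^-8)(54.8)/(1.075e-06) = 1.376 Ω
Seg 3: A = π(d/2)² = π(1.5850e-03 m)² = 7.892e-06 m²
R_3 = (1.78×10^-8)(36.5)/(7.892e-06) = 0.08232 Ω
R_total = R_1 + R_2 + R_3 = 1.66 Ω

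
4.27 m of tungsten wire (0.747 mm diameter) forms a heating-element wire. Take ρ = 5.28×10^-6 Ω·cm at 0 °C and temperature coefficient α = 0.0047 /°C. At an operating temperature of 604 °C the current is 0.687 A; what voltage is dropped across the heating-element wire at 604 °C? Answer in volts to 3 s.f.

1.36 V

ρ = 5.28×10^-6 Ω·cm = 5.28×10^-8 Ω·m
A = π(d/2)² = π(3.7350e-04 m)² = 4.383e-07 m²
R₍0₎ = ρL/A = (5.28×10^-8)(4.27)/(4.383e-07) = 0.5144 Ω
R₍604₎ = R₍0₎(1 + αΔT) = 0.5144 × (1 + 0.0047×604) = 1.975 Ω
V = IR = 0.687 × 1.975 = 1.36 V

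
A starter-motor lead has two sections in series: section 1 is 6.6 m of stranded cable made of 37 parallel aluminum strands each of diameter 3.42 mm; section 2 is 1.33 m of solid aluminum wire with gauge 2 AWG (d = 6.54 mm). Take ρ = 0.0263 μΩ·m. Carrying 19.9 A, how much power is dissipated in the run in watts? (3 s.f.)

0.615 W

ρ = 0.0263 μΩ·m = 2.63×10^-8 Ω·m
Section 1: A_strand = π(1.7100e-03)² = 9.186e-06 m²; R₁ = ρL/(N·A_s) = (2.63×10^-8)(6.6)/(37×9.186e-06) = 5.107×10^-4 Ω
Section 2: A = π(6.54/2 mm)² = π(3.2700e-03 m)² = 3.359e-05 m²
R₂ = (2.63×10^-8)(1.33)/(3.359e-05) = 0.001041 Ω
R = R₁ + R₂ = 0.001552 Ω
P = I²R = (19.9)² × 0.001552 = 0.615 W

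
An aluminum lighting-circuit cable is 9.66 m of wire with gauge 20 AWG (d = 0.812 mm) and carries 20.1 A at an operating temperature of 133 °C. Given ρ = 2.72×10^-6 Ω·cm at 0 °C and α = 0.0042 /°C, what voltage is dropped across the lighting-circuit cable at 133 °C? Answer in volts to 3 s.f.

ρ = 2.72×10^-6 Ω·cm = 2.72×10^-8 Ω·m
A = π(0.812/2 mm)² = π(4.0600e-04 m)² = 5.178e-07 m²
R₍0₎ = ρL/A = (2.72×10^-8)(9.66)/(5.178e-07) = 0.5074 Ω
R₍133₎ = R₍0₎(1 + αΔT) = 0.5074 × (1 + 0.0042×133) = 0.7908 Ω
V = IR = 20.1 × 0.7908 = 15.9 V

15.9 V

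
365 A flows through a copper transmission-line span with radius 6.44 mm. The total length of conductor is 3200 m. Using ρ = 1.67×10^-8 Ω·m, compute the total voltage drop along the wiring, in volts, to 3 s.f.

A = πr² = π(6.4400e-03 m)² = 1.303e-04 m²
R = ρL/A = (1.67×10^-8)(3200)/(1.303e-04) = 0.4102 Ω
V = IR = 365 × 0.4102 = 150 V

150 V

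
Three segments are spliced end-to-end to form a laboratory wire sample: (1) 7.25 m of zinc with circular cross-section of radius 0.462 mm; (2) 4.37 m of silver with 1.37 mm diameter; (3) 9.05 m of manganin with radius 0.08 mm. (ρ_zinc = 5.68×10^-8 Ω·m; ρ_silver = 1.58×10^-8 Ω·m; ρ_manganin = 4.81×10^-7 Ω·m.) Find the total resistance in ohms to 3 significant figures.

Seg 1: A = πr² = π(4.6200e-04 m)² = 6.706e-07 m²
R_1 = (5.68×10^-8)(7.25)/(6.706e-07) = 0.6141 Ω
Seg 2: A = π(d/2)² = π(6.8500e-04 m)² = 1.474e-06 m²
R_2 = (1.58×10^-8)(4.37)/(1.474e-06) = 0.04684 Ω
Seg 3: A = πr² = π(8.0000e-05 m)² = 2.011e-08 m²
R_3 = (4.81×10^-7)(9.05)/(2.011e-08) = 216.5 Ω
R_total = R_1 + R_2 + R_3 = 217 Ω

217 Ω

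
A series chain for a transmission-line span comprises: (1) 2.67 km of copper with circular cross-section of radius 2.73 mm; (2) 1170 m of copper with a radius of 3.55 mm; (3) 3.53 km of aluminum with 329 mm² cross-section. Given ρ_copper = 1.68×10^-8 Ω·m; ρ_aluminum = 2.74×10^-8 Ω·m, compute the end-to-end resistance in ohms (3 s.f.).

2.71 Ω

Seg 1: A = πr² = π(2.7300e-03 m)² = 2.341e-05 m²
R_1 = (1.68×10^-8)(2670)/(2.341e-05) = 1.916 Ω
Seg 2: A = πr² = π(3.5500e-03 m)² = 3.959e-05 m²
R_2 = (1.68×10^-8)(1170)/(3.959e-05) = 0.4965 Ω
Seg 3: A = 329 mm² = 3.290e-04 m²
R_3 = (2.74×10^-8)(3530)/(3.290e-04) = 0.294 Ω
R_total = R_1 + R_2 + R_3 = 2.71 Ω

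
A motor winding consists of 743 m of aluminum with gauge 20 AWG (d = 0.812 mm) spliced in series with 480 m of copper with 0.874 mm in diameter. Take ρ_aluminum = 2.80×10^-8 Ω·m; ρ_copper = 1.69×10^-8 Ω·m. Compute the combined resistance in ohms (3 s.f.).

53.7 Ω

Segment 1: A = π(0.812/2 mm)² = π(4.0600e-04 m)² = 5.178e-07 m²
R₁ = ρL/A = (2.80×10^-8)(743)/(5.178e-07) = 40.17 Ω
Segment 2: A = π(d/2)² = π(4.3700e-04 m)² = 5.999e-07 m²
R₂ = (1.69×10^-8)(480)/(5.999e-07) = 13.52 Ω
R = R₁ + R₂ = 53.7 Ω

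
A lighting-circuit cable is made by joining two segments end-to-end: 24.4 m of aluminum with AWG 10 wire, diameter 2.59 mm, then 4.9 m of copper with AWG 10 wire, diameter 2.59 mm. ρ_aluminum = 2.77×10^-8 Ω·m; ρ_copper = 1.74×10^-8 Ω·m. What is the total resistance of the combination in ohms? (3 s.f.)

0.144 Ω

Segment 1: A = π(2.59/2 mm)² = π(1.2950e-03 m)² = 5.269e-06 m²
R₁ = ρL/A = (2.77×10^-8)(24.4)/(5.269e-06) = 0.1283 Ω
R₂ = (1.74×10^-8)(4.9)/(5.269e-06) = 0.01618 Ω
R = R₁ + R₂ = 0.144 Ω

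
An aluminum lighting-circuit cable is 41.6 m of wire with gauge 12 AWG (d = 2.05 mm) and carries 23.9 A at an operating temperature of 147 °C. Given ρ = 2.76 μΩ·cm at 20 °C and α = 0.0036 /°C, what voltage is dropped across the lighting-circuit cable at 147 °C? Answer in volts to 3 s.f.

12.1 V

ρ = 2.76 μΩ·cm = 2.76×10^-8 Ω·m
A = π(2.05/2 mm)² = π(1.0250e-03 m)² = 3.301e-06 m²
R₍20₎ = ρL/A = (2.76×10^-8)(41.6)/(3.301e-06) = 0.3479 Ω
R₍147₎ = R₍20₎(1 + αΔT) = 0.3479 × (1 + 0.0036×127) = 0.5069 Ω
V = IR = 23.9 × 0.5069 = 12.1 V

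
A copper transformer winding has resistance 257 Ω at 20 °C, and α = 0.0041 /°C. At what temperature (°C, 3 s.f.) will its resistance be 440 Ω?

194 °C

R = R₀(1 + α(T − T₀)) ⇒ T = T₀ + (R/R₀ − 1)/α
T = 20 + (440/257 − 1)/0.0041 = 20 + (0.7121)/0.0041 = 194 °C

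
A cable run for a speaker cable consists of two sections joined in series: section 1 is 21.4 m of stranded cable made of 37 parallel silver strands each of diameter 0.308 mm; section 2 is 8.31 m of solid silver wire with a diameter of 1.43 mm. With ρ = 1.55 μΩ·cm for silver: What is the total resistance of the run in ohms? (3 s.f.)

ρ = 1.55 μΩ·cm = 1.55×10^-8 Ω·m
Section 1: A_strand = π(1.5400e-04)² = 7.451e-08 m²; R₁ = ρL/(N·A_s) = (1.55×10^-8)(21.4)/(37×7.451e-08) = 0.1203 Ω
Section 2: A = π(d/2)² = π(7.1500e-04 m)² = 1.606e-06 m²
R₂ = (1.55×10^-8)(8.31)/(1.606e-06) = 0.0802 Ω
R = R₁ + R₂ = 0.201 Ω

0.201 Ω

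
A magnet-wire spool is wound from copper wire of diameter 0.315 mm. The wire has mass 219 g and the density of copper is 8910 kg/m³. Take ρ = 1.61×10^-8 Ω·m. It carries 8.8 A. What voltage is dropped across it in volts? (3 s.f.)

573 V

A = π(d/2)² = π(1.5750e-04 m)² = 7.7931e-08 m²
L = m/(density·A) = 0.219/(8910×7.7931e-08) = 315.4 m
R = ρL/A = (1.61×10^-8)(315.4)/(7.7931e-08) = 65.16 Ω
V = IR = 8.8 × 65.16 = 573 V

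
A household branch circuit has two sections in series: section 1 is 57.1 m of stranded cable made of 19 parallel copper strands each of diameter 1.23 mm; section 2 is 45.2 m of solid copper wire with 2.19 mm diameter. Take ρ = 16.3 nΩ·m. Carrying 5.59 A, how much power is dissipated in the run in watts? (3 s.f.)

ρ = 16.3 nΩ·m = 1.63×10^-8 Ω·m
Section 1: A_strand = π(6.1500e-04)² = 1.188e-06 m²; R₁ = ρL/(N·A_s) = (1.63×10^-8)(57.1)/(19×1.188e-06) = 0.04123 Ω
Section 2: A = π(d/2)² = π(1.0950e-03 m)² = 3.767e-06 m²
R₂ = (1.63×10^-8)(45.2)/(3.767e-06) = 0.1956 Ω
R = R₁ + R₂ = 0.2368 Ω
P = I²R = (5.59)² × 0.2368 = 7.40 W

7.40 W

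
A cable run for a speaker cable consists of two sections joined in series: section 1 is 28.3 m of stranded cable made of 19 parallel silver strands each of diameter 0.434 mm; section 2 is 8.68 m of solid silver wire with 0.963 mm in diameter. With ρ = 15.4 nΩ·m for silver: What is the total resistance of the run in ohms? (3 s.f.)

ρ = 15.4 nΩ·m = 1.54×10^-8 Ω·m
Section 1: A_strand = π(2.1700e-04)² = 1.479e-07 m²; R₁ = ρL/(N·A_s) = (1.54×10^-8)(28.3)/(19×1.479e-07) = 0.1551 Ω
Section 2: A = π(d/2)² = π(4.8150e-04 m)² = 7.284e-07 m²
R₂ = (1.54×10^-8)(8.68)/(7.284e-07) = 0.1835 Ω
R = R₁ + R₂ = 0.339 Ω

0.339 Ω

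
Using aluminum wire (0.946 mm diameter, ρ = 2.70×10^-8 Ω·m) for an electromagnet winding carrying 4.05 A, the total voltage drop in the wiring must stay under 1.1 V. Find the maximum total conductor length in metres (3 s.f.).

7.07 m

A = π(d/2)² = π(4.7300e-04 m)² = 7.029e-07 m²
L_max = V_max·A/(1·ρI) = (1.1)(7.029e-07)/(2.70×10^-8×4.05) = 7.07 m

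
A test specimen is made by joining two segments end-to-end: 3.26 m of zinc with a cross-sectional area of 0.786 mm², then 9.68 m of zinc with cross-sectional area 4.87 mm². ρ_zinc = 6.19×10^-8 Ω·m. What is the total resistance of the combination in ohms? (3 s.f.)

0.380 Ω

Segment 1: A = 0.786 mm² = 7.860e-07 m²
R₁ = ρL/A = (6.19×10^-8)(3.26)/(7.860e-07) = 0.2567 Ω
Segment 2: A = 4.87 mm² = 4.870e-06 m²
R₂ = (6.19×10^-8)(9.68)/(4.870e-06) = 0.123 Ω
R = R₁ + R₂ = 0.380 Ω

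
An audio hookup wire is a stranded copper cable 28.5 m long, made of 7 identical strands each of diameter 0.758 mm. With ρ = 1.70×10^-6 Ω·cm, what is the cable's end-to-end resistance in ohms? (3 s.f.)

0.153 Ω

ρ = 1.70×10^-6 Ω·cm = 1.70×10^-8 Ω·m
A_strand = π(3.7900e-04 m)² = 4.513e-07 m²
R_strand = ρL/A = (1.70×10^-8)(28.5)/(4.513e-07) = 1.074 Ω
R_total = R_strand/N = 1.074/7 = 0.153 Ω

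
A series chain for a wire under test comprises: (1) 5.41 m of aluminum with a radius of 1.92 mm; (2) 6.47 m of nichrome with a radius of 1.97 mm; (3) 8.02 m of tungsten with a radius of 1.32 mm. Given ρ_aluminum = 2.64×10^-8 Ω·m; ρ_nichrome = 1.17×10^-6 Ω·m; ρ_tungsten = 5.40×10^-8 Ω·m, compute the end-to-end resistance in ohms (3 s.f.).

Seg 1: A = πr² = π(1.9200e-03 m)² = 1.158e-05 m²
R_1 = (2.64×10^-8)(5.41)/(1.158e-05) = 0.01233 Ω
Seg 2: A = πr² = π(1.9700e-03 m)² = 1.219e-05 m²
R_2 = (1.17×10^-6)(6.47)/(1.219e-05) = 0.6209 Ω
Seg 3: A = πr² = π(1.3200e-03 m)² = 5.474e-06 m²
R_3 = (5.40×10^-8)(8.02)/(5.474e-06) = 0.07912 Ω
R_total = R_1 + R_2 + R_3 = 0.712 Ω

0.712 Ω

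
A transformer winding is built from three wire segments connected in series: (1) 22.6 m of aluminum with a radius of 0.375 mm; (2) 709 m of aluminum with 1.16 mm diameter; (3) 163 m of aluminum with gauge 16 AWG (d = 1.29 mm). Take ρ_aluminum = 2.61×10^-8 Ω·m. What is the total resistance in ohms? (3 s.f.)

22.1 Ω

Seg 1: A = πr² = π(3.7500e-04 m)² = 4.418e-07 m²
R_1 = (2.61×10^-8)(22.6)/(4.418e-07) = 1.335 Ω
Seg 2: A = π(d/2)² = π(5.8000e-04 m)² = 1.057e-06 m²
R_2 = (2.61×10^-8)(709)/(1.057e-06) = 17.51 Ω
Seg 3: A = π(1.29/2 mm)² = π(6.4500e-04 m)² = 1.307e-06 m²
R_3 = (2.61×10^-8)(163)/(1.307e-06) = 3.255 Ω
R_total = R_1 + R_2 + R_3 = 22.1 Ω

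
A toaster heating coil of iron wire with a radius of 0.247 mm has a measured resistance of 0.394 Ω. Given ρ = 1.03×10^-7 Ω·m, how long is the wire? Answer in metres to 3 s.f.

0.733 m

A = πr² = π(2.4700e-04 m)² = 1.917e-07 m²
L = RA/ρ = (0.394)(1.917e-07)/(1.03×10^-7) = 0.733 m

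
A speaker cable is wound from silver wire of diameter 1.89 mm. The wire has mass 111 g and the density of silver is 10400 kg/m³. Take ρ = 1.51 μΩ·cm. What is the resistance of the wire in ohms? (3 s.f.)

0.0205 Ω

ρ = 1.51 μΩ·cm = 1.51×10^-8 Ω·m
A = π(d/2)² = π(9.4500e-04 m)² = 2.8055e-06 m²
L = m/(density·A) = 0.111/(10400×2.8055e-06) = 3.804 m
R = ρL/A = (1.51×10^-8)(3.804)/(2.8055e-06) = 0.0205 Ω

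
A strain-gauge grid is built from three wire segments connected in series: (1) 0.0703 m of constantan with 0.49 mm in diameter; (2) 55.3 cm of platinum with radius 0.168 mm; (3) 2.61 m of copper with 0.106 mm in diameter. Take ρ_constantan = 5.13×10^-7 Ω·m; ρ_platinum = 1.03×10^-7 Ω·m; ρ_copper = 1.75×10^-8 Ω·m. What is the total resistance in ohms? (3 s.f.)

Seg 1: A = π(d/2)² = π(2.4500e-04 m)² = 1.886e-07 m²
R_1 = (5.13×10^-7)(0.0703)/(1.886e-07) = 0.1912 Ω
Seg 2: A = πr² = π(1.6800e-04 m)² = 8.867e-08 m²
R_2 = (1.03×10^-7)(0.553)/(8.867e-08) = 0.6424 Ω
Seg 3: A = π(d/2)² = π(5.3000e-05 m)² = 8.825e-09 m²
R_3 = (1.75×10^-8)(2.61)/(8.825e-09) = 5.176 Ω
R_total = R_1 + R_2 + R_3 = 6.01 Ω

6.01 Ω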